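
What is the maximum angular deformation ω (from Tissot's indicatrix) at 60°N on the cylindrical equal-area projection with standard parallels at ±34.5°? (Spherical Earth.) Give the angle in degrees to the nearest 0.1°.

55.0°

Cylindrical equal-area (φ₀ = 34.5°): h = cos φ / cos 34.5° along meridians, k = cos 34.5° / cos φ along parallels; h·k = 1.
At 60°: h = 0.6067, k = 1.648; principal scales a = 1.648, b = 0.6067.
sin(ω/2) = (a − b)/(a + b) = 1.042/2.255 = 0.4619, so ω = 2 arcsin(0.4619) ≈ 55.0°.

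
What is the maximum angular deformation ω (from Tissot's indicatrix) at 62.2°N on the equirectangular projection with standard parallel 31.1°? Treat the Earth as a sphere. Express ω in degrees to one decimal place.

In the equirectangular projection with standard parallel φ₀ = 31.1° (x = Rλ cos φ₀, y = Rφ), meridians are true-scale (h = 1) and the parallel scale is k = cos φ₀ / cos φ.
At 62.2°: h = 1.000, k = 1.836; principal scales a = 1.836, b = 1.000.
sin(ω/2) = (a − b)/(a + b) = 0.8360/2.836 = 0.2948, so ω = 2 arcsin(0.2948) ≈ 34.3°.

34.3°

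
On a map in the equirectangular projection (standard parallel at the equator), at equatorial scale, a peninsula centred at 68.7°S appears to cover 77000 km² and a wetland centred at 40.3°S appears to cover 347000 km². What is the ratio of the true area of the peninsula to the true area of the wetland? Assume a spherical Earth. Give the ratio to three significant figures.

Plate carrée has h = 1 and k = sec φ, giving areal scale sec φ; true area = (apparent area) · cos φ.
True area of peninsula: 77000 × cos(68.7°) = 77000 × 0.3633 = 27970 km².
True area of wetland: 347000 × cos(40.3°) = 347000 × 0.7627 = 264600 km².
Ratio = 27970 / 264600 ≈ 0.106.

0.106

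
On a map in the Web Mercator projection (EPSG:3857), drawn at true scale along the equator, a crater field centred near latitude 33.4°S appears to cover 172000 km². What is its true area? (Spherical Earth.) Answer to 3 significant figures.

120000 km²

For Mercator, h = k = sec φ (a conformal cylindrical projection has a single point scale, 1/cos φ).
Areal scale = k² = sec²φ = 1/cos²(33.4°) = 1/0.8348² = 1.435.
True area = apparent / (areal scale) = 172000 / 1.435 ≈ 120000 km².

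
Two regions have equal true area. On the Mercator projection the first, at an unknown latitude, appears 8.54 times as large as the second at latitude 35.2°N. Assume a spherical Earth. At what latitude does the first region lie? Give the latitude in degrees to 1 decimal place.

73.8°

On Mercator, (apparent₁)/(apparent₂) = sec²φ₁ / sec²φ₂ when true areas are equal.
cos²φ₂ / cos²φ₁ = 8.54  ⇒  cos φ₁ = cos 35.2° / √8.54 = 0.8171/2.922 = 0.2796.
φ₁ = arccos(0.2796) ≈ 73.8°.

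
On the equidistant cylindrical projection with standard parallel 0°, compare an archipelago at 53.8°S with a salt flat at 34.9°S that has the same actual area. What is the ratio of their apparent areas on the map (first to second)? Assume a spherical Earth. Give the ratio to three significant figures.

For the equirectangular projection with φ₀ = 0 (plate carrée), h = 1 along meridians and k = sec φ along parallels.
Areal scale at 53.8°: h·k = 1.000 × 1.693 = 1.693.
Areal scale at 34.9°: h·k = 1.000 × 1.219 = 1.219.
Ratio = 1.693/1.219 ≈ 1.39.

1.39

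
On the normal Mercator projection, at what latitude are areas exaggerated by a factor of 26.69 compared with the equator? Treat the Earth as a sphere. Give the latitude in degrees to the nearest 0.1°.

78.8°

Mercator areal scale is sec²φ.
sec²φ = 26.69  ⇒  cos²φ = 0.03747  ⇒  cos φ = 0.1936.
φ = arccos(0.1936) ≈ 78.8°.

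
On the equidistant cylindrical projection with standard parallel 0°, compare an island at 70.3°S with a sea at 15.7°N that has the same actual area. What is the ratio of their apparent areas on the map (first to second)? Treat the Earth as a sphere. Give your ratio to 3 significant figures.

Plate carrée maps x = Rλ, y = Rφ. The meridian scale is h = 1 and the parallel scale is k = 1/cos φ = sec φ.
Areal scale at 70.3°: h·k = 1.000 × 2.967 = 2.967.
Areal scale at 15.7°: h·k = 1.000 × 1.039 = 1.039.
Ratio = 2.967/1.039 ≈ 2.86.

2.86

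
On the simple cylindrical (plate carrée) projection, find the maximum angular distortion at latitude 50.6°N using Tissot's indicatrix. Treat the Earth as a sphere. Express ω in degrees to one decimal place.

For the equirectangular projection with φ₀ = 0 (plate carrée), h = 1 along meridians and k = sec φ along parallels.
At 50.6°: h = 1.000, k = 1.575; principal scales a = 1.575, b = 1.000.
sin(ω/2) = (a − b)/(a + b) = 0.5755/2.575 = 0.2234, so ω = 2 arcsin(0.2234) ≈ 25.8°.

25.8°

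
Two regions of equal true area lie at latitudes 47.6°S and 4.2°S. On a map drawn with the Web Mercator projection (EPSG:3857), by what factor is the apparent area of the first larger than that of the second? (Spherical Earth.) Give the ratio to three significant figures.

2.19

Mercator is conformal with k = sec φ, so areal scale = k² = sec²φ.
At 47.6°: sec²(47.6°) = 1/0.6743² = 2.199.
At 4.2°: sec²(4.2°) = 1/0.9973² = 1.005.
Ratio = 2.199/1.005 = cos²(4.2°)/cos²(47.6°) ≈ 2.19.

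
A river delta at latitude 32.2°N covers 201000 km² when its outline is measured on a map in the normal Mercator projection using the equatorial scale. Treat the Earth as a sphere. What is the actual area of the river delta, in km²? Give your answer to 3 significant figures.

The Mercator projection is conformal; its linear scale factor is the same in every direction and equals sec φ = 1/cos φ.
Areal scale = k² = sec²φ = 1/cos²(32.2°) = 1/0.8462² = 1.397.
True area = apparent / (areal scale) = 201000 / 1.397 ≈ 144000 km².

144000 km²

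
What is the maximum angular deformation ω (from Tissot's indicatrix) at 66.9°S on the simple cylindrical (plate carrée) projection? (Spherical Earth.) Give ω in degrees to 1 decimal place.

Plate carrée maps x = Rλ, y = Rφ. The meridian scale is h = 1 and the parallel scale is k = 1/cos φ = sec φ.
At 66.9°: h = 1.000, k = 2.549; principal scales a = 2.549, b = 1.000.
sin(ω/2) = (a − b)/(a + b) = 1.549/3.549 = 0.4364, so ω = 2 arcsin(0.4364) ≈ 51.8°.

51.8°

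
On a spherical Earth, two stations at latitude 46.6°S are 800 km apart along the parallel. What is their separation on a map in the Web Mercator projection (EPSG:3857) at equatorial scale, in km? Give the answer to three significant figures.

1160 km

For Mercator, h = k = sec φ (a conformal cylindrical projection has a single point scale, 1/cos φ).
Along the parallel, k = sec 46.6° = 1/0.6871 = 1.455.
Map distance = 800 × 1.455 ≈ 1160 km.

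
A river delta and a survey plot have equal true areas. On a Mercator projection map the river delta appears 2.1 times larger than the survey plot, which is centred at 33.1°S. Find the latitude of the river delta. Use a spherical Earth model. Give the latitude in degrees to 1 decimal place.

54.7°

For equal true areas on Mercator, apparent areas scale as sec²φ, so the ratio is cos²φ₂ / cos²φ₁.
cos²φ₂ / cos²φ₁ = 2.1  ⇒  cos φ₁ = cos 33.1° / √2.1 = 0.8377/1.449 = 0.5781.
φ₁ = arccos(0.5781) ≈ 54.7°.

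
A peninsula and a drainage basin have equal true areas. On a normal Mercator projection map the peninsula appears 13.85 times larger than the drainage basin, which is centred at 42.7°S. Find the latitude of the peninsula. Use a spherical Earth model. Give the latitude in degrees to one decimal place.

Mercator areal scale is sec²φ, so apparent-area ratio = sec²φ₁ / sec²φ₂ = cos²φ₂ / cos²φ₁.
cos²φ₂ / cos²φ₁ = 13.85  ⇒  cos φ₁ = cos 42.7° / √13.85 = 0.7349/3.722 = 0.1975.
φ₁ = arccos(0.1975) ≈ 78.6°.

78.6°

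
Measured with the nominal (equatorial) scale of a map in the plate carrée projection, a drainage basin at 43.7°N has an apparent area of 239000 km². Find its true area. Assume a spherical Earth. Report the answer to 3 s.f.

173000 km²

In the plate carrée (x = Rλ, y = Rφ), meridians are true-scale (h = 1) and parallels are stretched by k = sec φ.
Areal scale = h·k = 1 × sec φ; at 43.7°, h = 1.000, k = 1.383, so h·k = 1.383.
True area = apparent / (areal scale) = 239000 / 1.383 ≈ 173000 km².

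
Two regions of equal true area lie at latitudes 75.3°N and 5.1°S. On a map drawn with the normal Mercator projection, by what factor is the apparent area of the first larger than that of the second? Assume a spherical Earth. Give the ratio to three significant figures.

On Mercator, area is exaggerated by sec²φ = 1/cos²φ.
At 75.3°: sec²(75.3°) = 1/0.2538² = 15.53.
At 5.1°: sec²(5.1°) = 1/0.9960² = 1.008.
Ratio = 15.53/1.008 = cos²(5.1°)/cos²(75.3°) ≈ 15.4.

15.4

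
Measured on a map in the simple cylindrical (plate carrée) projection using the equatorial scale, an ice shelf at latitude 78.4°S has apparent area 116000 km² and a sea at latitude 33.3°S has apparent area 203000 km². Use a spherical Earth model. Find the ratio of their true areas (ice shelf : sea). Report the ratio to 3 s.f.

On the plate carrée, areal scale = h·k = 1 × sec φ, so true area = apparent × cos φ.
True area of ice shelf: 116000 × cos(78.4°) = 116000 × 0.2011 = 23330 km².
True area of sea: 203000 × cos(33.3°) = 203000 × 0.8358 = 169700 km².
Ratio = 23330 / 169700 ≈ 0.137.

0.137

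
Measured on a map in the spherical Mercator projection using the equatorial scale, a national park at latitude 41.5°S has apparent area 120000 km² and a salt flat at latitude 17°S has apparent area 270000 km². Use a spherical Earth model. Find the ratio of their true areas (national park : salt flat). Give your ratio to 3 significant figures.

0.273

On Mercator the areal scale is sec²φ, so true area = apparent × cos²φ.
True area of national park: 120000 × cos²(41.5°) = 120000 × 0.5609 = 67310 km².
True area of salt flat: 270000 × cos²(17°) = 270000 × 0.9145 = 246900 km².
Ratio = 67310 / 246900 ≈ 0.273.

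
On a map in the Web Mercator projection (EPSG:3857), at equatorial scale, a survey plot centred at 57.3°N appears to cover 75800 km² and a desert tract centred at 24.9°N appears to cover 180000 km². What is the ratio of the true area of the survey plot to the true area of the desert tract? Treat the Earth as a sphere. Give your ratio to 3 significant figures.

Since Mercator area scale is 1/cos²φ, the true area equals the apparent area multiplied by cos²φ.
True area of survey plot: 75800 × cos²(57.3°) = 75800 × 0.2919 = 22120 km².
True area of desert tract: 180000 × cos²(24.9°) = 180000 × 0.8227 = 148100 km².
Ratio = 22120 / 148100 ≈ 0.149.

0.149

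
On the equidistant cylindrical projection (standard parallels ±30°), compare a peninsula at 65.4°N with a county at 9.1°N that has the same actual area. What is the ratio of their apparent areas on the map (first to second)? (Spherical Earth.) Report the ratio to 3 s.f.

2.37

The equidistant cylindrical projection with φ₀ = 30° has h = 1 (meridians true) and k = cos φ₀ / cos φ along parallels.
Areal scale at 65.4°: h·k = 1.000 × 2.080 = 2.080.
Areal scale at 9.1°: h·k = 1.000 × 0.8771 = 0.8771.
Ratio = 2.080/0.8771 ≈ 2.37.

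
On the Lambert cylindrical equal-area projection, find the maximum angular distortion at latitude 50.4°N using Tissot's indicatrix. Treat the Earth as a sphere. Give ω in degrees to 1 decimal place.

49.9°

The Lambert cylindrical equal-area projection is the cylindrical equal-area projection with its standard parallel at the equator (φ₀ = 0). A cylindrical equal-area projection with standard parallel φ₀ has meridian scale h = cos φ / cos φ₀ and parallel scale k = cos φ₀ / cos φ (so areas are preserved, h·k = 1).
At 50.4°: h = 0.6374, k = 1.569; principal scales a = 1.569, b = 0.6374.
sin(ω/2) = (a − b)/(a + b) = 0.9314/2.206 = 0.4222, so ω = 2 arcsin(0.4222) ≈ 49.9°.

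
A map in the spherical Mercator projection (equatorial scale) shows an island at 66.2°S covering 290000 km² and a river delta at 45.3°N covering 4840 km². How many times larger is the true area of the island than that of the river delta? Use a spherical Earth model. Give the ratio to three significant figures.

Mercator's areal exaggeration is sec²φ; hence true area = (apparent area) · cos²φ.
True area of island: 290000 × cos²(66.2°) = 290000 × 0.1628 = 47230 km².
True area of river delta: 4840 × cos²(45.3°) = 4840 × 0.4948 = 2395 km².
Ratio = 47230 / 2395 ≈ 19.7.

19.7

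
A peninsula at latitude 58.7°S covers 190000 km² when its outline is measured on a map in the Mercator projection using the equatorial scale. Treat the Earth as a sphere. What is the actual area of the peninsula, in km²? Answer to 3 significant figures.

For Mercator, h = k = sec φ (a conformal cylindrical projection has a single point scale, 1/cos φ).
Areal scale = k² = sec²φ = 1/cos²(58.7°) = 1/0.5195² = 3.705.
True area = apparent / (areal scale) = 190000 / 3.705 ≈ 51300 km².

51300 km²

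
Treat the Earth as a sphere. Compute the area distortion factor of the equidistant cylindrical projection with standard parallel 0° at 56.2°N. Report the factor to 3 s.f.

Plate carrée maps x = Rλ, y = Rφ. The meridian scale is h = 1 and the parallel scale is k = 1/cos φ = sec φ.
Areal scale = h·k = 1 × sec φ; at 56.2°, h = 1.000, k = 1.798, so h·k = 1.798.

1.80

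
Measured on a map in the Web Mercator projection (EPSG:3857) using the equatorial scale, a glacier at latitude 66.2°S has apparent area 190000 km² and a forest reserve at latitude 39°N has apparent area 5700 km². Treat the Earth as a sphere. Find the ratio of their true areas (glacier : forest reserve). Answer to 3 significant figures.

Since Mercator area scale is 1/cos²φ, the true area equals the apparent area multiplied by cos²φ.
True area of glacier: 190000 × cos²(66.2°) = 190000 × 0.1628 = 30940 km².
True area of forest reserve: 5700 × cos²(39°) = 5700 × 0.6040 = 3443 km².
Ratio = 30940 / 3443 ≈ 8.99.

8.99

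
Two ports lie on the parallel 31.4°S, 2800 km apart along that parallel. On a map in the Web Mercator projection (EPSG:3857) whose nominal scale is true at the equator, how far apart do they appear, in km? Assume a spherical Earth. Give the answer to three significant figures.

3280 km

Mercator is conformal, so the point scale is isotropic: h = k = sec φ = 1/cos φ.
Along the parallel, k = sec 31.4° = 1/0.8536 = 1.172.
Map distance = 2800 × 1.172 ≈ 3280 km.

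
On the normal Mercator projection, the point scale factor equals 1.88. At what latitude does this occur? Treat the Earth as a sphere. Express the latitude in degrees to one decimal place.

Mercator scale is k = sec φ = 1/cos φ.
1/cos φ = 1.88  ⇒  cos φ = 0.5319  ⇒  φ = arccos(0.5319) ≈ 57.9°.

57.9°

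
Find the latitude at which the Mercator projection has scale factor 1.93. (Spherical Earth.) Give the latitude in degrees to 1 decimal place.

58.8°

Mercator scale is k = sec φ = 1/cos φ.
1/cos φ = 1.93  ⇒  cos φ = 0.5181  ⇒  φ = arccos(0.5181) ≈ 58.8°.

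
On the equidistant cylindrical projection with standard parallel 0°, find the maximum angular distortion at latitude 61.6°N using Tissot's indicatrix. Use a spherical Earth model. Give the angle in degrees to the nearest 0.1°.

41.6°

For the equirectangular projection with φ₀ = 0 (plate carrée), h = 1 along meridians and k = sec φ along parallels.
At 61.6°: h = 1.000, k = 2.103; principal scales a = 2.103, b = 1.000.
sin(ω/2) = (a − b)/(a + b) = 1.103/3.103 = 0.3554, so ω = 2 arcsin(0.3554) ≈ 41.6°.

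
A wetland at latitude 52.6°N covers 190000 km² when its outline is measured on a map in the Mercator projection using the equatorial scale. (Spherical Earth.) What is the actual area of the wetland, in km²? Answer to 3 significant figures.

The Mercator projection is conformal; its linear scale factor is the same in every direction and equals sec φ = 1/cos φ.
Areal scale = k² = sec²φ = 1/cos²(52.6°) = 1/0.6074² = 2.711.
True area = apparent / (areal scale) = 190000 / 2.711 ≈ 70100 km².

70100 km²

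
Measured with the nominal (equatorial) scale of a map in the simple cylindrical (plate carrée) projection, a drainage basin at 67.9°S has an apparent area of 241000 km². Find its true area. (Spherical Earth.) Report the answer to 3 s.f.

Plate carrée maps x = Rλ, y = Rφ. The meridian scale is h = 1 and the parallel scale is k = 1/cos φ = sec φ.
Areal scale = h·k = 1 × sec φ; at 67.9°, h = 1.000, k = 2.658, so h·k = 2.658.
True area = apparent / (areal scale) = 241000 / 2.658 ≈ 90700 km².

90700 km²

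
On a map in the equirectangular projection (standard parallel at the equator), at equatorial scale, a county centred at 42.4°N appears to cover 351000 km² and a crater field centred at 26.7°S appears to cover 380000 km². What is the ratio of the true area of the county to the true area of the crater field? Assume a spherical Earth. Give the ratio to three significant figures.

Plate carrée has h = 1 and k = sec φ, giving areal scale sec φ; true area = (apparent area) · cos φ.
True area of county: 351000 × cos(42.4°) = 351000 × 0.7385 = 259200 km².
True area of crater field: 380000 × cos(26.7°) = 380000 × 0.8934 = 339500 km².
Ratio = 259200 / 339500 ≈ 0.764.

0.764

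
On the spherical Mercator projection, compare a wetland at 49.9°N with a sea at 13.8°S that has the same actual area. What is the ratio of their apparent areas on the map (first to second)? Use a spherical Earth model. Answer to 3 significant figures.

2.27

Mercator areal scale is sec²φ.
At 49.9°: sec²(49.9°) = 1/0.6441² = 2.410.
At 13.8°: sec²(13.8°) = 1/0.9711² = 1.060.
Ratio = 2.410/1.060 = cos²(13.8°)/cos²(49.9°) ≈ 2.27.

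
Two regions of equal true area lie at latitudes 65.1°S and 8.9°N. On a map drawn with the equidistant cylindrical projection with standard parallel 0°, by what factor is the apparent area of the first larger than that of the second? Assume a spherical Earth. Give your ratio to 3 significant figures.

2.35

Plate carrée maps x = Rλ, y = Rφ. The meridian scale is h = 1 and the parallel scale is k = 1/cos φ = sec φ.
Areal scale at 65.1°: h·k = 1.000 × 2.375 = 2.375.
Areal scale at 8.9°: h·k = 1.000 × 1.012 = 1.012.
Ratio = 2.375/1.012 ≈ 2.35.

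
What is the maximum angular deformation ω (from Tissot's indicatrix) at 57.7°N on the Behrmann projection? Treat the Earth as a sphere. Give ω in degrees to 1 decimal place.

53.3°

The Behrmann projection is cylindrical equal-area with φ₀ = 30°. A cylindrical equal-area projection with standard parallel φ₀ has meridian scale h = cos φ / cos φ₀ and parallel scale k = cos φ₀ / cos φ (so areas are preserved, h·k = 1).
At 57.7°: h = 0.6170, k = 1.621; principal scales a = 1.621, b = 0.6170.
sin(ω/2) = (a − b)/(a + b) = 1.004/2.238 = 0.4485, so ω = 2 arcsin(0.4485) ≈ 53.3°.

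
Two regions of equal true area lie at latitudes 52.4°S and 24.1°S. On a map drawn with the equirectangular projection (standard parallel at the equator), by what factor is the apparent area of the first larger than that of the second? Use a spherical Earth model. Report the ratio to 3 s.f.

1.50

For the equirectangular projection with φ₀ = 0 (plate carrée), h = 1 along meridians and k = sec φ along parallels.
Areal scale at 52.4°: h·k = 1.000 × 1.639 = 1.639.
Areal scale at 24.1°: h·k = 1.000 × 1.095 = 1.095.
Ratio = 1.639/1.095 ≈ 1.50.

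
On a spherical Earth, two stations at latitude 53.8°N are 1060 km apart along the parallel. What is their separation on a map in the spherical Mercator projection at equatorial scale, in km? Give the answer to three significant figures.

Mercator is conformal, so the point scale is isotropic: h = k = sec φ = 1/cos φ.
Along the parallel, k = sec 53.8° = 1/0.5906 = 1.693.
Map distance = 1060 × 1.693 ≈ 1790 km.

1790 km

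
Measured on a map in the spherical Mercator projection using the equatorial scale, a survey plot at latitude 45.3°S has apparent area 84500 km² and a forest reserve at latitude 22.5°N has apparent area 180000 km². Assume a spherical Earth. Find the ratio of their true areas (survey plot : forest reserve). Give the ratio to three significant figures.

0.272

Mercator's areal exaggeration is sec²φ; hence true area = (apparent area) · cos²φ.
True area of survey plot: 84500 × cos²(45.3°) = 84500 × 0.4948 = 41810 km².
True area of forest reserve: 180000 × cos²(22.5°) = 180000 × 0.8536 = 153600 km².
Ratio = 41810 / 153600 ≈ 0.272.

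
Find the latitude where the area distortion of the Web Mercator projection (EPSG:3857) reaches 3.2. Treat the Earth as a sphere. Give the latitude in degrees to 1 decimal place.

Mercator areal scale is sec²φ.
sec²φ = 3.2  ⇒  cos²φ = 0.3125  ⇒  cos φ = 0.5590.
φ = arccos(0.5590) ≈ 56.0°.

56.0°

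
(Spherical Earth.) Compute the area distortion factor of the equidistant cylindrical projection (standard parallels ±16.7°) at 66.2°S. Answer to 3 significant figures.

2.37

With standard parallel φ₀ = 16.7°, the equirectangular projection gives x = Rλ cos φ₀, y = Rφ, so h = 1 and k = cos 16.7° / cos φ.
Areal scale = h·k = 1 × cos φ₀ / cos φ; at 66.2°, h = 1.000, k = 2.374, so h·k = 2.374.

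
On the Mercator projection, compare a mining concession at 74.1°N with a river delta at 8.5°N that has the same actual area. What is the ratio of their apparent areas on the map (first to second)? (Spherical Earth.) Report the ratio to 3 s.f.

Mercator is conformal with k = sec φ, so areal scale = k² = sec²φ.
At 74.1°: sec²(74.1°) = 1/0.2740² = 13.32.
At 8.5°: sec²(8.5°) = 1/0.9890² = 1.022.
Ratio = 13.32/1.022 = cos²(8.5°)/cos²(74.1°) ≈ 13.0.

13.0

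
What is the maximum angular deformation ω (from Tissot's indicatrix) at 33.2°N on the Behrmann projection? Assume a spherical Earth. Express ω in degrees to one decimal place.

The Behrmann projection is cylindrical equal-area with φ₀ = 30°. For cylindrical equal-area with standard parallel φ₀, h = cos φ / cos φ₀ and k = cos φ₀ / cos φ, so h·k = 1.
At 33.2°: h = 0.9662, k = 1.035; principal scales a = 1.035, b = 0.9662.
sin(ω/2) = (a − b)/(a + b) = 0.06876/2.001 = 0.03436, so ω = 2 arcsin(0.03436) ≈ 3.9°.

3.9°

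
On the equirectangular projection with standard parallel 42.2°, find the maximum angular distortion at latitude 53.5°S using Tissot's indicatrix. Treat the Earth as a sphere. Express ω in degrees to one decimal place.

The equidistant cylindrical projection with φ₀ = 42.2° has h = 1 (meridians true) and k = cos φ₀ / cos φ along parallels.
At 53.5°: h = 1.000, k = 1.245; principal scales a = 1.245, b = 1.000.
sin(ω/2) = (a − b)/(a + b) = 0.2454/2.245 = 0.1093, so ω = 2 arcsin(0.1093) ≈ 12.5°.

12.5°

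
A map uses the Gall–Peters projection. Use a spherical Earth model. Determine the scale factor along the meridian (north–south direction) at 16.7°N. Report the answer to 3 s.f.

1.35

Gall–Peters is a cylindrical equal-area projection with standard parallels at ±45°. For cylindrical equal-area with standard parallel φ₀, h = cos φ / cos φ₀ and k = cos φ₀ / cos φ, so h·k = 1.
h = cos 16.7° / cos 45° = 0.9578/0.7071 = 1.355.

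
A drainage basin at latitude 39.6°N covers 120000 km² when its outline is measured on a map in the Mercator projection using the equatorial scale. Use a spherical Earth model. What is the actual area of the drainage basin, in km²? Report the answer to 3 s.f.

71200 km²

For Mercator, h = k = sec φ (a conformal cylindrical projection has a single point scale, 1/cos φ).
Areal scale = k² = sec²φ = 1/cos²(39.6°) = 1/0.7705² = 1.684.
True area = apparent / (areal scale) = 120000 / 1.684 ≈ 71200 km².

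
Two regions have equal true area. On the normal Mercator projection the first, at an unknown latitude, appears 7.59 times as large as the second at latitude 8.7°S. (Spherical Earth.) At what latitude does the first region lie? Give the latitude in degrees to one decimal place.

On Mercator, (apparent₁)/(apparent₂) = sec²φ₁ / sec²φ₂ when true areas are equal.
cos²φ₂ / cos²φ₁ = 7.59  ⇒  cos φ₁ = cos 8.7° / √7.59 = 0.9885/2.755 = 0.3588.
φ₁ = arccos(0.3588) ≈ 69.0°.

69.0°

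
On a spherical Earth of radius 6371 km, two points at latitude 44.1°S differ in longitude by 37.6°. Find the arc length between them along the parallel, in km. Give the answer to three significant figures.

3000 km

Arc length along a parallel = R cos φ · Δλ (with Δλ in radians).
= 6371 × cos 44.1° × (37.6° × π/180) = 6371 × 0.7181 × 0.6562 ≈ 3000 km.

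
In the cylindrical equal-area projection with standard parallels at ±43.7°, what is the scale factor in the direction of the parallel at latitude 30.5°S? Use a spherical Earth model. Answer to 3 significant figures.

0.839

A cylindrical equal-area projection with standard parallel φ₀ has meridian scale h = cos φ / cos φ₀ and parallel scale k = cos φ₀ / cos φ (so areas are preserved, h·k = 1).
k = cos 43.7° / cos 30.5° = 0.7230/0.8616 = 0.8391.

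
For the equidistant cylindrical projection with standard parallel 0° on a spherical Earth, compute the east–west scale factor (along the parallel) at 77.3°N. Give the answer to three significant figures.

For the equirectangular projection with φ₀ = 0 (plate carrée), h = 1 along meridians and k = sec φ along parallels.
k = 1/cos 77.3° = 1/0.2198 = 4.549.

4.55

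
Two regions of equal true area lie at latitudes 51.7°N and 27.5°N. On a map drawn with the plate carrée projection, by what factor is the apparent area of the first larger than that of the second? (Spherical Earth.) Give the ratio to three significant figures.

1.43

Plate carrée maps x = Rλ, y = Rφ. The meridian scale is h = 1 and the parallel scale is k = 1/cos φ = sec φ.
Areal scale at 51.7°: h·k = 1.000 × 1.613 = 1.613.
Areal scale at 27.5°: h·k = 1.000 × 1.127 = 1.127.
Ratio = 1.613/1.127 ≈ 1.43.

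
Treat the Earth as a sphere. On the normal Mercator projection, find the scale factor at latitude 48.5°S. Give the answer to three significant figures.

The Mercator projection is conformal; its linear scale factor is the same in every direction and equals sec φ = 1/cos φ.
k = 1/cos 48.5° = 1/0.6626 = 1.509.

1.51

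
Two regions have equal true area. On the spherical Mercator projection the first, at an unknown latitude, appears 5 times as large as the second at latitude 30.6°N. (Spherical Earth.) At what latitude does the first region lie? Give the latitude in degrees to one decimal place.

On Mercator, (apparent₁)/(apparent₂) = sec²φ₁ / sec²φ₂ when true areas are equal.
cos²φ₂ / cos²φ₁ = 5  ⇒  cos φ₁ = cos 30.6° / √5 = 0.8607/2.236 = 0.3849.
φ₁ = arccos(0.3849) ≈ 67.4°.

67.4°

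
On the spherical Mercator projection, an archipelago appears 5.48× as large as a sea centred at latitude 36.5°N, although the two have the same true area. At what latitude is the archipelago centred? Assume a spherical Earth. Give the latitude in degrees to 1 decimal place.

69.9°

For equal true areas on Mercator, apparent areas scale as sec²φ, so the ratio is cos²φ₂ / cos²φ₁.
cos²φ₂ / cos²φ₁ = 5.48  ⇒  cos φ₁ = cos 36.5° / √5.48 = 0.8039/2.341 = 0.3434.
φ₁ = arccos(0.3434) ≈ 69.9°.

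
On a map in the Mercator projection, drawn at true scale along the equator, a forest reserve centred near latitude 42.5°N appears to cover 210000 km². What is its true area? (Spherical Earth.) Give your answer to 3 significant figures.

114000 km²

Mercator is conformal, so the point scale is isotropic: h = k = sec φ = 1/cos φ.
Areal scale = k² = sec²φ = 1/cos²(42.5°) = 1/0.7373² = 1.840.
True area = apparent / (areal scale) = 210000 / 1.840 ≈ 114000 km².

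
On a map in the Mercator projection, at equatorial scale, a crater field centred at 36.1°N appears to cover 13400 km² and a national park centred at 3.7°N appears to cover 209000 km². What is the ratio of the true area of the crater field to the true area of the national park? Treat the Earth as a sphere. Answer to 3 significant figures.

On Mercator the areal scale is sec²φ, so true area = apparent × cos²φ.
True area of crater field: 13400 × cos²(36.1°) = 13400 × 0.6528 = 8748 km².
True area of national park: 209000 × cos²(3.7°) = 209000 × 0.9958 = 208100 km².
Ratio = 8748 / 208100 ≈ 0.0420.

0.0420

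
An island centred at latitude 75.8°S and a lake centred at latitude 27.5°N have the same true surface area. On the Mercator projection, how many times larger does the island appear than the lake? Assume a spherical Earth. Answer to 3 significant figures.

13.1

Mercator areal scale is sec²φ.
At 75.8°: sec²(75.8°) = 1/0.2453² = 16.62.
At 27.5°: sec²(27.5°) = 1/0.8870² = 1.271.
Ratio = 16.62/1.271 = cos²(27.5°)/cos²(75.8°) ≈ 13.1.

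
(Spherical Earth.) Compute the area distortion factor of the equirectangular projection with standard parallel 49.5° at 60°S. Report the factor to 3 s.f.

1.30

The equidistant cylindrical projection with φ₀ = 49.5° has h = 1 (meridians true) and k = cos φ₀ / cos φ along parallels.
Areal scale = h·k = 1 × cos φ₀ / cos φ; at 60°, h = 1.000, k = 1.299, so h·k = 1.299.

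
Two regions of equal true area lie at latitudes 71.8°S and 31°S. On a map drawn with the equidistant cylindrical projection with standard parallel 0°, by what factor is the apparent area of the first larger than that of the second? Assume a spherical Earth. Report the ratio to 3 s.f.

2.74

Plate carrée maps x = Rλ, y = Rφ. The meridian scale is h = 1 and the parallel scale is k = 1/cos φ = sec φ.
Areal scale at 71.8°: h·k = 1.000 × 3.202 = 3.202.
Areal scale at 31°: h·k = 1.000 × 1.167 = 1.167.
Ratio = 3.202/1.167 ≈ 2.74.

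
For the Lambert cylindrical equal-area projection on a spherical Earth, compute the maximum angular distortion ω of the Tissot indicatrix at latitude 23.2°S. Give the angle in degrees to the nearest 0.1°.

9.7°

The Lambert cylindrical equal-area projection is the cylindrical equal-area projection with its standard parallel at the equator (φ₀ = 0). A cylindrical equal-area projection with standard parallel φ₀ has meridian scale h = cos φ / cos φ₀ and parallel scale k = cos φ₀ / cos φ (so areas are preserved, h·k = 1).
At 23.2°: h = 0.9191, k = 1.088; principal scales a = 1.088, b = 0.9191.
sin(ω/2) = (a − b)/(a + b) = 0.1688/2.007 = 0.08412, so ω = 2 arcsin(0.08412) ≈ 9.7°.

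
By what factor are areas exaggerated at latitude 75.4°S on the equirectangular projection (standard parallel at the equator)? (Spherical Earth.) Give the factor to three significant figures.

3.97

Plate carrée maps x = Rλ, y = Rφ. The meridian scale is h = 1 and the parallel scale is k = 1/cos φ = sec φ.
Areal scale = h·k = 1 × sec φ; at 75.4°, h = 1.000, k = 3.967, so h·k = 3.967.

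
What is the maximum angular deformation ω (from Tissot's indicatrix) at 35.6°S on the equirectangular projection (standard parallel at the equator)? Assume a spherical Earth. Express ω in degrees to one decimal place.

In the plate carrée (x = Rλ, y = Rφ), meridians are true-scale (h = 1) and parallels are stretched by k = sec φ.
At 35.6°: h = 1.000, k = 1.230; principal scales a = 1.230, b = 1.000.
sin(ω/2) = (a − b)/(a + b) = 0.2299/2.230 = 0.1031, so ω = 2 arcsin(0.1031) ≈ 11.8°.

11.8°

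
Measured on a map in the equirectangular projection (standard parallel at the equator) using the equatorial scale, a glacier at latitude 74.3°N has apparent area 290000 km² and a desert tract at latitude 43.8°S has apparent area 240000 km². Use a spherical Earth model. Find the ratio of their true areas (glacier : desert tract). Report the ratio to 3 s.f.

Plate carrée has h = 1 and k = sec φ, giving areal scale sec φ; true area = (apparent area) · cos φ.
True area of glacier: 290000 × cos(74.3°) = 290000 × 0.2706 = 78470 km².
True area of desert tract: 240000 × cos(43.8°) = 240000 × 0.7218 = 173200 km².
Ratio = 78470 / 173200 ≈ 0.453.

0.453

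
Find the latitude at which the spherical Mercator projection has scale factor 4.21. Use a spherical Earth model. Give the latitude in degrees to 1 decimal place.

76.3°

Mercator scale is k = sec φ = 1/cos φ.
1/cos φ = 4.21  ⇒  cos φ = 0.2375  ⇒  φ = arccos(0.2375) ≈ 76.3°.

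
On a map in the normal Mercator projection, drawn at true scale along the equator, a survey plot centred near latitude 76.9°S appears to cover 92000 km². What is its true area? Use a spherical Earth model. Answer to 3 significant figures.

4730 km²

The Mercator projection is conformal; its linear scale factor is the same in every direction and equals sec φ = 1/cos φ.
Areal scale = k² = sec²φ = 1/cos²(76.9°) = 1/0.2267² = 19.47.
True area = apparent / (areal scale) = 92000 / 19.47 ≈ 4730 km².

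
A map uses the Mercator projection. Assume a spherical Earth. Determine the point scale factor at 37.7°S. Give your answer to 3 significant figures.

Mercator is conformal, so the point scale is isotropic: h = k = sec φ = 1/cos φ.
k = 1/cos 37.7° = 1/0.7912 = 1.264.

1.26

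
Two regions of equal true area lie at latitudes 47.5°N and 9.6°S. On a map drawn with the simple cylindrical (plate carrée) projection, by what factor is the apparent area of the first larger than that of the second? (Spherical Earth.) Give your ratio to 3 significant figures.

For the equirectangular projection with φ₀ = 0 (plate carrée), h = 1 along meridians and k = sec φ along parallels.
Areal scale at 47.5°: h·k = 1.000 × 1.480 = 1.480.
Areal scale at 9.6°: h·k = 1.000 × 1.014 = 1.014.
Ratio = 1.480/1.014 ≈ 1.46.

1.46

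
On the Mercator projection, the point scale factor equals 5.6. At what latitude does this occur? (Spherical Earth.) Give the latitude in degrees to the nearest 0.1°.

Mercator scale is k = sec φ = 1/cos φ.
1/cos φ = 5.6  ⇒  cos φ = 0.1786  ⇒  φ = arccos(0.1786) ≈ 79.7°.

79.7°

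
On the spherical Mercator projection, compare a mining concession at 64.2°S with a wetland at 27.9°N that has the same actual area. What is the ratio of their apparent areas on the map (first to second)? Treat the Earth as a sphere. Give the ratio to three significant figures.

4.12

Mercator areal scale is sec²φ.
At 64.2°: sec²(64.2°) = 1/0.4352² = 5.279.
At 27.9°: sec²(27.9°) = 1/0.8838² = 1.280.
Ratio = 5.279/1.280 = cos²(27.9°)/cos²(64.2°) ≈ 4.12.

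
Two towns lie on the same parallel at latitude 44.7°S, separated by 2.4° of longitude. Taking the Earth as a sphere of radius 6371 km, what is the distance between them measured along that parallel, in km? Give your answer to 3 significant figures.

190 km

Arc length along a parallel = R cos φ · Δλ (with Δλ in radians).
= 6371 × cos 44.7° × (2.4° × π/180) = 6371 × 0.7108 × 0.04189 ≈ 190 km.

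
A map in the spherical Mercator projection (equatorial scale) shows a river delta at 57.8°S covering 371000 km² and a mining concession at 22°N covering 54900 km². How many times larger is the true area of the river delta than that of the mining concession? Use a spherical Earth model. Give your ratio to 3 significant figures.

2.23

On Mercator the areal scale is sec²φ, so true area = apparent × cos²φ.
True area of river delta: 371000 × cos²(57.8°) = 371000 × 0.2840 = 105300 km².
True area of mining concession: 54900 × cos²(22°) = 54900 × 0.8597 = 47200 km².
Ratio = 105300 / 47200 ≈ 2.23.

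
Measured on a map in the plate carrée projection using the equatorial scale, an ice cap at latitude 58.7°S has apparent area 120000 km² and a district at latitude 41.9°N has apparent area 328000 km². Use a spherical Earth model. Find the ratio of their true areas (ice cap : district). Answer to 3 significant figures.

0.255

Plate carrée has h = 1 and k = sec φ, giving areal scale sec φ; true area = (apparent area) · cos φ.
True area of ice cap: 120000 × cos(58.7°) = 120000 × 0.5195 = 62340 km².
True area of district: 328000 × cos(41.9°) = 328000 × 0.7443 = 244100 km².
Ratio = 62340 / 244100 ≈ 0.255.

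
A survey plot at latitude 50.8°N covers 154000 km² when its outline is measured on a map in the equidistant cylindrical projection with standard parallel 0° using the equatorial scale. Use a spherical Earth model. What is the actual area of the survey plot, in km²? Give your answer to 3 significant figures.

97300 km²

In the plate carrée (x = Rλ, y = Rφ), meridians are true-scale (h = 1) and parallels are stretched by k = sec φ.
Areal scale = h·k = 1 × sec φ; at 50.8°, h = 1.000, k = 1.582, so h·k = 1.582.
True area = apparent / (areal scale) = 154000 / 1.582 ≈ 97300 km².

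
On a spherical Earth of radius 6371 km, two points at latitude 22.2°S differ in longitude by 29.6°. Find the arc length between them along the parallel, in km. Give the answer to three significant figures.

Arc length along a parallel = R cos φ · Δλ (with Δλ in radians).
= 6371 × cos 22.2° × (29.6° × π/180) = 6371 × 0.9259 × 0.5166 ≈ 3050 km.

3050 km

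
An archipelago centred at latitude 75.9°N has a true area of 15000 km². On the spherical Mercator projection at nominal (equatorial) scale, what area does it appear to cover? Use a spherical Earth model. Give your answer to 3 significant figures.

253000 km²

Mercator is conformal, so the point scale is isotropic: h = k = sec φ = 1/cos φ.
Areal scale = k² = sec²φ = 1/cos²(75.9°) = 1/0.2436² = 16.85.
Apparent area = 15000 × 16.85 ≈ 253000 km².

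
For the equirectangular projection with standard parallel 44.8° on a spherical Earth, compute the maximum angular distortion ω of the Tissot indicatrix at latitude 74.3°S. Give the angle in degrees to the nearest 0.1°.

53.2°

The equidistant cylindrical projection with φ₀ = 44.8° has h = 1 (meridians true) and k = cos φ₀ / cos φ along parallels.
At 74.3°: h = 1.000, k = 2.622; principal scales a = 2.622, b = 1.000.
sin(ω/2) = (a − b)/(a + b) = 1.622/3.622 = 0.4479, so ω = 2 arcsin(0.4479) ≈ 53.2°.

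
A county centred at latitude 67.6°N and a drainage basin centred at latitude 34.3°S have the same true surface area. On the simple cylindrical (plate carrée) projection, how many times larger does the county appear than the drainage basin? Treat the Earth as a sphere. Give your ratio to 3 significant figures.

For the equirectangular projection with φ₀ = 0 (plate carrée), h = 1 along meridians and k = sec φ along parallels.
Areal scale at 67.6°: h·k = 1.000 × 2.624 = 2.624.
Areal scale at 34.3°: h·k = 1.000 × 1.211 = 1.211.
Ratio = 2.624/1.211 ≈ 2.17.

2.17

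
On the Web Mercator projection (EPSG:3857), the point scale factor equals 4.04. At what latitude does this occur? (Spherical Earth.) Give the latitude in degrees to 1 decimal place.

Mercator scale is k = sec φ = 1/cos φ.
1/cos φ = 4.04  ⇒  cos φ = 0.2475  ⇒  φ = arccos(0.2475) ≈ 75.7°.

75.7°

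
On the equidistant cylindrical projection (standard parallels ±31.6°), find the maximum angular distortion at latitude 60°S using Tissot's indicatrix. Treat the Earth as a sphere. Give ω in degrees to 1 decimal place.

In the equirectangular projection with standard parallel φ₀ = 31.6° (x = Rλ cos φ₀, y = Rφ), meridians are true-scale (h = 1) and the parallel scale is k = cos φ₀ / cos φ.
At 60°: h = 1.000, k = 1.703; principal scales a = 1.703, b = 1.000.
sin(ω/2) = (a − b)/(a + b) = 0.7035/2.703 = 0.2602, so ω = 2 arcsin(0.2602) ≈ 30.2°.

30.2°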